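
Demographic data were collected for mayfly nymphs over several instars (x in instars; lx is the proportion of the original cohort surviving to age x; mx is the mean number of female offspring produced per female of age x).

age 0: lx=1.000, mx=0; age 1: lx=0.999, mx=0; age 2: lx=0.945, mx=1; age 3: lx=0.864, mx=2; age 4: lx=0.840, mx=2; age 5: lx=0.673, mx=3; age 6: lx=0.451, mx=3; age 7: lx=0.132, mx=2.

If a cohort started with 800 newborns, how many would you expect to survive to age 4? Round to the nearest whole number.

Expected survivors = N0 · l_4 = 800 × 0.840 = 672 → 672

672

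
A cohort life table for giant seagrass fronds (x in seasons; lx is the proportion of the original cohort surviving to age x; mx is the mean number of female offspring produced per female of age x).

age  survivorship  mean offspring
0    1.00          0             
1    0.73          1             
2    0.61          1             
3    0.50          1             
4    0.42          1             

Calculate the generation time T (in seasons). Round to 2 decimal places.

lx·mx: 0, 0.73, 0.61, 0.5, 0.42 → R0 = 2.26
x·lx·mx: 0, 0.73, 1.22, 1.5, 1.68 → Σ = 5.13
T = 5.13 / 2.26 = 2.269912… → 2.27

2.27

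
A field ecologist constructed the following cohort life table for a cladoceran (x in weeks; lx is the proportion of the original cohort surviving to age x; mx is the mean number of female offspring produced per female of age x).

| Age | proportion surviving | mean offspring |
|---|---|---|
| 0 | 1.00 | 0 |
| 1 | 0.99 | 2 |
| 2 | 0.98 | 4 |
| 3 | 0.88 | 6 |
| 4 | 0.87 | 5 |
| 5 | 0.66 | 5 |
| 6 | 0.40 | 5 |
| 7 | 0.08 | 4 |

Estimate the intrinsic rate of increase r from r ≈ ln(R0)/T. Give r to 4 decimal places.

R0 = Σ lx·mx = 0 + 1.98 + 3.92 + 5.28 + 4.35 + 3.3 + 2 + 0.32 = 21.15
Σ x·lx·mx = 73.8; T = 73.8/21.15 = 3.48936…
r ≈ ln(R0)/T = ln(21.15)/3.48936… = 0.874555… → 0.8746

0.8746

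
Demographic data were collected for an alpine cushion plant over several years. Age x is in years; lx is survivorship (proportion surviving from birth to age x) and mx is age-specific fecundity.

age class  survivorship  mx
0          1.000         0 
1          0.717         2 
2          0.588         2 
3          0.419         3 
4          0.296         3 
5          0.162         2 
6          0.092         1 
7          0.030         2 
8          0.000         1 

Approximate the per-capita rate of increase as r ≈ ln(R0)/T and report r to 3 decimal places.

R0 = Σ lx·mx = 0 + 1.434 + 1.176 + 1.257 + 0.888 + 0.324 + 0.092 + 0.06 + 0 = 5.231
Σ x·lx·mx = 13.701; T = 13.701/5.231 = 2.61919…
r ≈ ln(R0)/T = ln(5.231)/2.61919… = 0.63172… → 0.632

0.632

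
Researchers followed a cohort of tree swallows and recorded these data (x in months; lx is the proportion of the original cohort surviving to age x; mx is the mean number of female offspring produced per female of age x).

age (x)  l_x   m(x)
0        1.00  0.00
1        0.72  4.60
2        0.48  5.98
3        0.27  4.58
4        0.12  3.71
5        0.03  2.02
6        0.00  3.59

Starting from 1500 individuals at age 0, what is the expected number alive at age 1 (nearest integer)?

Expected survivors = N0 · l_1 = 1500 × 0.72 = 1080 → 1080

1080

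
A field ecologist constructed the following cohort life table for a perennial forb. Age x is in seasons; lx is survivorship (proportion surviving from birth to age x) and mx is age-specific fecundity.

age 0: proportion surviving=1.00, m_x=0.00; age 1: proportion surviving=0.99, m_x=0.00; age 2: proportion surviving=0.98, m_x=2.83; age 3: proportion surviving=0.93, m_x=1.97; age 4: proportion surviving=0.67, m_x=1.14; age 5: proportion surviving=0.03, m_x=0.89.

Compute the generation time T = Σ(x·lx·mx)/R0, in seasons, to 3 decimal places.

2.637

lx·mx: 0, 0, 2.7734, 1.8321, 0.7638, 0.0267 → R0 = 5.396
x·lx·mx: 0, 0, 5.5468, 5.4963, 3.0552, 0.1335 → Σ = 14.2318
T = 14.2318 / 5.396 = 2.637472… → 2.637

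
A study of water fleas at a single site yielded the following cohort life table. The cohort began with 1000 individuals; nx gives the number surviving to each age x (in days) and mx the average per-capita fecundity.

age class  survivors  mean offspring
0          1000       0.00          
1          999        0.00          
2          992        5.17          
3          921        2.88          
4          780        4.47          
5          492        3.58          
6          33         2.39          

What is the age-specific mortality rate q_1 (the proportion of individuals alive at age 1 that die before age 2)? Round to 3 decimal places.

0.007

lx = nx/n0 = nx/1000: 1, 0.999, 0.992, 0.921, 0.78, 0.492, 0.033
q_1 = (l_1 − l_2) / l_1 = (0.999 − 0.992) / 0.999
     = 0.007 / 0.999 = 0.007007… → 0.007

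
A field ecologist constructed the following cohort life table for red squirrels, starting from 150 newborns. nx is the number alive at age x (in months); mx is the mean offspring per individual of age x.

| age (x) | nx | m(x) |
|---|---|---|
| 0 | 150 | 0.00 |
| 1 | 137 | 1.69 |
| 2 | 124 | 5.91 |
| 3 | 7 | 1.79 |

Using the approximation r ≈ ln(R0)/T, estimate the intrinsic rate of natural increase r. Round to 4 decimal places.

1.0551

lx = nx/n0 = nx/150: 1, 0.91333…, 0.82667…, 0.04667…
R0 = Σ lx·mx = 0 + 1.54353… + 4.8856… + 0.08353… = 6.512667…
Σ x·lx·mx = 11.565333…; T = 11.565333…/6.512667… = 1.77582…
r ≈ ln(R0)/T = ln(6.512667…)/1.77582… = 1.055145… → 1.0551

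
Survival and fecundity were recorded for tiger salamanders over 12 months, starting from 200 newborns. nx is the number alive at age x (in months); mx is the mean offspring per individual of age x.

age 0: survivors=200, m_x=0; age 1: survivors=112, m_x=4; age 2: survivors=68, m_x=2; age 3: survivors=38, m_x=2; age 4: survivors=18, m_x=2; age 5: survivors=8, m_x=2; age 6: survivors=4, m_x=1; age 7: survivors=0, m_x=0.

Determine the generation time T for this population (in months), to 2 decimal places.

lx = nx/n0 = nx/200: 1, 0.56, 0.34, 0.19, 0.09, 0.04, 0.02, 0
lx·mx: 0, 2.24, 0.68, 0.38, 0.18, 0.08, 0.02, 0 → R0 = 3.58
x·lx·mx: 0, 2.24, 1.36, 1.14, 0.72, 0.4, 0.12, 0 → Σ = 5.98
T = 5.98 / 3.58 = 1.670391… → 1.67

1.67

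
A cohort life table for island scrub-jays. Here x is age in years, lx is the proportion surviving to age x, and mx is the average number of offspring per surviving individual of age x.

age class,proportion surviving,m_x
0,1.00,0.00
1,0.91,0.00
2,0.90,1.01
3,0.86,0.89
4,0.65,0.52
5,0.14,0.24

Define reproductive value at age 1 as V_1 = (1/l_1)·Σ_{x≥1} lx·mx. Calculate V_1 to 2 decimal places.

lx·mx for x ≥ 1: 0, 0.909, 0.7654, 0.338, 0.0336 → sum = 2.046
V_1 = 2.046 / l_1 = 2.046 / 0.91 = 2.248352… → 2.25

2.25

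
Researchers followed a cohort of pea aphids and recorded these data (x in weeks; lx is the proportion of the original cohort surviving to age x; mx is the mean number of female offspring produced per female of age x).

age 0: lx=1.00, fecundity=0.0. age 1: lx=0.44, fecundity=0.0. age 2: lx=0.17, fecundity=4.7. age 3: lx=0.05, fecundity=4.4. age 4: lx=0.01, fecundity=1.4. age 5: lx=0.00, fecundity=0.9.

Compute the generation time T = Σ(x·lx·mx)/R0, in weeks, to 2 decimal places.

lx·mx: 0, 0, 0.799, 0.22, 0.014, 0 → R0 = 1.033
x·lx·mx: 0, 0, 1.598, 0.66, 0.056, 0 → Σ = 2.314
T = 2.314 / 1.033 = 2.240077… → 2.24

2.24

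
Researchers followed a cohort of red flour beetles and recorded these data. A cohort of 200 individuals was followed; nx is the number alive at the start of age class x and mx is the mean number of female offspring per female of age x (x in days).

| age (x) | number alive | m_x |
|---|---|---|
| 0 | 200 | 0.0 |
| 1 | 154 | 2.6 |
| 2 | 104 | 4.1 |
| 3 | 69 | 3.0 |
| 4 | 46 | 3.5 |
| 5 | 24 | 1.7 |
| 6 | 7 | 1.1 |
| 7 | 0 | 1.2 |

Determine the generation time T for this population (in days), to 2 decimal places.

2.23

lx = nx/n0 = nx/200: 1, 0.77, 0.52, 0.345, 0.23, 0.12, 0.035, 0
lx·mx: 0, 2.002, 2.132, 1.035, 0.805, 0.204, 0.0385, 0 → R0 = 6.2165
x·lx·mx: 0, 2.002, 4.264, 3.105, 3.22, 1.02, 0.231, 0 → Σ = 13.842
T = 13.842 / 6.2165 = 2.226655… → 2.23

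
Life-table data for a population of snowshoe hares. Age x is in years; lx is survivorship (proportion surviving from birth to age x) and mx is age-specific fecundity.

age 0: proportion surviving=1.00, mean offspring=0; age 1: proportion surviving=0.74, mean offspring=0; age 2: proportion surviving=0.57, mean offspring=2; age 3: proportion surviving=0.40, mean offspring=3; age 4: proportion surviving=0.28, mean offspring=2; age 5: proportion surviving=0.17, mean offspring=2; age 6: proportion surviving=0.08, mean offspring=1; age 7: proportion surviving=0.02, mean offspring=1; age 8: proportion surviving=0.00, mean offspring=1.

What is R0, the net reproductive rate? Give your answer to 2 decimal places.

3.34

lx·mx by age: 0, 0, 1.14, 1.2, 0.56, 0.34, 0.08, 0.02, 0
R0 = Σ lx·mx = 3.34 → 3.34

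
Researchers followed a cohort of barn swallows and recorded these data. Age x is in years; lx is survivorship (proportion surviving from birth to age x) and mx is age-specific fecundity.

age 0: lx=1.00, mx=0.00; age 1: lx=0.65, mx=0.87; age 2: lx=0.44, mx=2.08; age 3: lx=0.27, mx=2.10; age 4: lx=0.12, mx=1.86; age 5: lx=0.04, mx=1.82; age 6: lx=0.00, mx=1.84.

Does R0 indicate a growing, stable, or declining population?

growing

R0 = Σ lx·mx = 0 + 0.5655 + 0.9152 + 0.567 + 0.2232 + 0.0728 + 0 = 2.3437
R0 > 1, so the population is growing.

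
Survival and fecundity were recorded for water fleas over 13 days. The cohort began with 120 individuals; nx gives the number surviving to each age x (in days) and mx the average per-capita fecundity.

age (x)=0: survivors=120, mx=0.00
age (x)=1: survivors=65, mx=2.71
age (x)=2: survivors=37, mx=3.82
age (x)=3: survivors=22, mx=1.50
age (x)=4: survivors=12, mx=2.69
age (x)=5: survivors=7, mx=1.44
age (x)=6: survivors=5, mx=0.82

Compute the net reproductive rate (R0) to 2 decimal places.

lx = nx/n0 = nx/120: 1, 0.54167…, 0.30833…, 0.18333…, 0.1, 0.05833…, 0.04167…
lx·mx by age: 0, 1.467917…, 1.177833…, 0.275…, 0.269, 0.084…, 0.034167…
R0 = Σ lx·mx = 3.307917… → 3.31

3.31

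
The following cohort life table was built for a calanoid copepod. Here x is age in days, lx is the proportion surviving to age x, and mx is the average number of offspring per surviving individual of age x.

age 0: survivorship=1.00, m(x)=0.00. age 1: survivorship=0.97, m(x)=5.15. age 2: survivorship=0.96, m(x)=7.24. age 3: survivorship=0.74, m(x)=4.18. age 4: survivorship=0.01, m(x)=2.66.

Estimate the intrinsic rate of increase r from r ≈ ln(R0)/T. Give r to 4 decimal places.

1.4449

R0 = Σ lx·mx = 0 + 4.9955 + 6.9504 + 3.0932 + 0.0266 = 15.0657
Σ x·lx·mx = 28.2823; T = 28.2823/15.0657 = 1.87726…
r ≈ ln(R0)/T = ln(15.0657)/1.87726… = 1.44488… → 1.4449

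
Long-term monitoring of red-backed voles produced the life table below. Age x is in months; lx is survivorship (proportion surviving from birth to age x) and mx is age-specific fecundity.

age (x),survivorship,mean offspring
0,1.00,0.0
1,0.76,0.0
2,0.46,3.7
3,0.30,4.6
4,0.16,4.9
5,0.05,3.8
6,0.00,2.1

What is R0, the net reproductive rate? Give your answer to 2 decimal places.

4.06

lx·mx by age: 0, 0, 1.702, 1.38, 0.784, 0.19, 0
R0 = Σ lx·mx = 4.056 → 4.06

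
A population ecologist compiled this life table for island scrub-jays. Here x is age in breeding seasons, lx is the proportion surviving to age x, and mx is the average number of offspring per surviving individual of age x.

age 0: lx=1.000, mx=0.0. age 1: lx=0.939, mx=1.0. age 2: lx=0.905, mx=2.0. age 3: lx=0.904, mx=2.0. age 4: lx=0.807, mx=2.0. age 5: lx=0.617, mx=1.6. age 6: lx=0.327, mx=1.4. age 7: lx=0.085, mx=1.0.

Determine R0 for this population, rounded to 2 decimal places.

7.70

lx·mx by age: 0, 0.939, 1.81, 1.808, 1.614, 0.9872, 0.4578, 0.085
R0 = Σ lx·mx = 7.701 → 7.70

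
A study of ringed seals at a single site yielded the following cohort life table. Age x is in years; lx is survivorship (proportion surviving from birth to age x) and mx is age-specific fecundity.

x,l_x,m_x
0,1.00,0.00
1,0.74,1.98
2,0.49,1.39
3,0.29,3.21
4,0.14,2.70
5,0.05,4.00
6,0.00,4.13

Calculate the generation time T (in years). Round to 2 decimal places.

2.22

lx·mx: 0, 1.4652, 0.6811, 0.9309, 0.378, 0.2, 0 → R0 = 3.6552
x·lx·mx: 0, 1.4652, 1.3622, 2.7927, 1.512, 1, 0 → Σ = 8.1321
T = 8.1321 / 3.6552 = 2.224803… → 2.22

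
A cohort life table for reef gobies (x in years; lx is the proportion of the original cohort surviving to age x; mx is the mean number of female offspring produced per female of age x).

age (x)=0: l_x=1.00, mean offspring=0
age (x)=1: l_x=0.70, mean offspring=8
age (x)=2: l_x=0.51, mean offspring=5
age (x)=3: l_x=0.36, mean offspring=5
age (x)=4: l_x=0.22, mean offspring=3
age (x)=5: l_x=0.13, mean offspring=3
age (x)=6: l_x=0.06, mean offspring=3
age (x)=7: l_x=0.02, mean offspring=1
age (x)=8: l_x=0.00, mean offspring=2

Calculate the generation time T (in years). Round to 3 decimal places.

1.956

lx·mx: 0, 5.6, 2.55, 1.8, 0.66, 0.39, 0.18, 0.02, 0 → R0 = 11.2
x·lx·mx: 0, 5.6, 5.1, 5.4, 2.64, 1.95, 1.08, 0.14, 0 → Σ = 21.91
T = 21.91 / 11.2 = 1.95625 → 1.956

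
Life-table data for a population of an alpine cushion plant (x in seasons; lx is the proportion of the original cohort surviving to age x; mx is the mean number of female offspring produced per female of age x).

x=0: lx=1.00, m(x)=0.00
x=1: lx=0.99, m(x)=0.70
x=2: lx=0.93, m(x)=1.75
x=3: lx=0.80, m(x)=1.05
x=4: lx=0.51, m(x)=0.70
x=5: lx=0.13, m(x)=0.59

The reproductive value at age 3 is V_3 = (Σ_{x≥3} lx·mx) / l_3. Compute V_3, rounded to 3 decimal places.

1.592

lx·mx for x ≥ 3: 0.84, 0.357, 0.0767 → sum = 1.2737
V_3 = 1.2737 / l_3 = 1.2737 / 0.8 = 1.592125 → 1.592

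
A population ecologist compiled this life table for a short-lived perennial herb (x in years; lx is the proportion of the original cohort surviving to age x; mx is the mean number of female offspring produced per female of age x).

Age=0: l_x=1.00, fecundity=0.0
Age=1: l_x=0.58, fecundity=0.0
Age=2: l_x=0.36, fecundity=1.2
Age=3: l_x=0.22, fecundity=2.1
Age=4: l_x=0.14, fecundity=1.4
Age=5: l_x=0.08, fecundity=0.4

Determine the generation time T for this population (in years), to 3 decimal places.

lx·mx: 0, 0, 0.432, 0.462, 0.196, 0.032 → R0 = 1.122
x·lx·mx: 0, 0, 0.864, 1.386, 0.784, 0.16 → Σ = 3.194
T = 3.194 / 1.122 = 2.846702… → 2.847

2.847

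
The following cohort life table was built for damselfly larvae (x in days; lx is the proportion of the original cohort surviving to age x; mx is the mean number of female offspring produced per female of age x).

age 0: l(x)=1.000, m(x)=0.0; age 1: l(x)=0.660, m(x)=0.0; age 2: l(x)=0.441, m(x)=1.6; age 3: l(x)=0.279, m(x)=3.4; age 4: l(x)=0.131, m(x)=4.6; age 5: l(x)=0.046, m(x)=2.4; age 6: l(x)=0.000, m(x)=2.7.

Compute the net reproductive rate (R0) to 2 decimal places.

lx·mx by age: 0, 0, 0.7056, 0.9486, 0.6026, 0.1104, 0
R0 = Σ lx·mx = 2.3672 → 2.37

2.37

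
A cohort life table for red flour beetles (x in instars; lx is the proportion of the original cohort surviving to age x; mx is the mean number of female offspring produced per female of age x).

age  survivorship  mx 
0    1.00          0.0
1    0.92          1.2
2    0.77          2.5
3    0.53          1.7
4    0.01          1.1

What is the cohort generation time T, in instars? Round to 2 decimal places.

lx·mx: 0, 1.104, 1.925, 0.901, 0.011 → R0 = 3.941
x·lx·mx: 0, 1.104, 3.85, 2.703, 0.044 → Σ = 7.701
T = 7.701 / 3.941 = 1.954073… → 1.95

1.95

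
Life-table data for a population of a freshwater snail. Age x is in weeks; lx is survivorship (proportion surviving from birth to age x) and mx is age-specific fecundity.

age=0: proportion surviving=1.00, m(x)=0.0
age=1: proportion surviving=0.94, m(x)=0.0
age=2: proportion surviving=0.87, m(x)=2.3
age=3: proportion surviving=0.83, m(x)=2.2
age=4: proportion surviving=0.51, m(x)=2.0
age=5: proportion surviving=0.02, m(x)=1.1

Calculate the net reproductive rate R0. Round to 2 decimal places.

4.87

lx·mx by age: 0, 0, 2.001, 1.826, 1.02, 0.022
R0 = Σ lx·mx = 4.869 → 4.87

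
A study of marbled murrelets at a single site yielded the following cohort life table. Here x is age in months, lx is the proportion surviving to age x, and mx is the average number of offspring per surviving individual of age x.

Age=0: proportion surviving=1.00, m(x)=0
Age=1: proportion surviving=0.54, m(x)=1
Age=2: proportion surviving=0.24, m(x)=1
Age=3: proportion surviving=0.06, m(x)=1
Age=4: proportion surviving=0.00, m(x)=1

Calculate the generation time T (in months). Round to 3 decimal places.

lx·mx: 0, 0.54, 0.24, 0.06, 0 → R0 = 0.84
x·lx·mx: 0, 0.54, 0.48, 0.18, 0 → Σ = 1.2
T = 1.2 / 0.84 = 1.428571… → 1.429

1.429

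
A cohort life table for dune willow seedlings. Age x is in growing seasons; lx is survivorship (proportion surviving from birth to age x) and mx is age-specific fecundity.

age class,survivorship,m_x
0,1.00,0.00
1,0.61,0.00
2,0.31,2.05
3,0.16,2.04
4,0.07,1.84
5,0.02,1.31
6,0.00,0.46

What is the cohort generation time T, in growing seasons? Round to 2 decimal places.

lx·mx: 0, 0, 0.6355, 0.3264, 0.1288, 0.0262, 0 → R0 = 1.1169
x·lx·mx: 0, 0, 1.271, 0.9792, 0.5152, 0.131, 0 → Σ = 2.8964
T = 2.8964 / 1.1169 = 2.593249… → 2.59

2.59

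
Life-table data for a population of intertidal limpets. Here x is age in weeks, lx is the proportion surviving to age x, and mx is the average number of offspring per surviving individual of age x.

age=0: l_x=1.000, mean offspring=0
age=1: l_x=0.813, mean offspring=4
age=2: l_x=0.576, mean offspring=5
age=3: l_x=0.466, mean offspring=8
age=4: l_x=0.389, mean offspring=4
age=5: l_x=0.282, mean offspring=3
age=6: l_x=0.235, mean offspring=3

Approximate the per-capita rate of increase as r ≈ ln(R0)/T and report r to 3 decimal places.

R0 = Σ lx·mx = 0 + 3.252 + 2.88 + 3.728 + 1.556 + 0.846 + 0.705 = 12.967
Σ x·lx·mx = 34.88; T = 34.88/12.967 = 2.68991…
r ≈ ln(R0)/T = ln(12.967)/2.68991… = 0.9526… → 0.953

0.953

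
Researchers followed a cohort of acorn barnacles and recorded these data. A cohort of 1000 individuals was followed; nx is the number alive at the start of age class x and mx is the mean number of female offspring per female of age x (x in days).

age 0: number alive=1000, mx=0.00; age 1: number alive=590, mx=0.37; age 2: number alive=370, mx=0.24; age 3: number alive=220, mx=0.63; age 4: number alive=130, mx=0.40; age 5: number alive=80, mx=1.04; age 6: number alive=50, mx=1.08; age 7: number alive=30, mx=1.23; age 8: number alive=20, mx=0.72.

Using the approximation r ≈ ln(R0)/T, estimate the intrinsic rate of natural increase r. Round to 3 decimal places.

-0.121

lx = nx/n0 = nx/1000: 1, 0.59, 0.37, 0.22, 0.13, 0.08, 0.05, 0.03, 0.02
R0 = Σ lx·mx = 0 + 0.2183 + 0.0888 + 0.1386 + 0.052 + 0.0832 + 0.054 + 0.0369 + 0.0144 = 0.6862
Σ x·lx·mx = 2.1332; T = 2.1332/0.6862 = 3.10871…
r ≈ ln(R0)/T = ln(0.6862)/3.10871… = -0.12114… → -0.121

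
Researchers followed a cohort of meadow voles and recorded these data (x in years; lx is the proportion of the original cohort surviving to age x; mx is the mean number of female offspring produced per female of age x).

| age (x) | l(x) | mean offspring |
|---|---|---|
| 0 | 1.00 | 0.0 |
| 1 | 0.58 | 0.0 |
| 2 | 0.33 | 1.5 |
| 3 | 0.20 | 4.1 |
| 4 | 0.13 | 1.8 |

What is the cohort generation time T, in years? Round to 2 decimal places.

lx·mx: 0, 0, 0.495, 0.82, 0.234 → R0 = 1.549
x·lx·mx: 0, 0, 0.99, 2.46, 0.936 → Σ = 4.386
T = 4.386 / 1.549 = 2.831504… → 2.83

2.83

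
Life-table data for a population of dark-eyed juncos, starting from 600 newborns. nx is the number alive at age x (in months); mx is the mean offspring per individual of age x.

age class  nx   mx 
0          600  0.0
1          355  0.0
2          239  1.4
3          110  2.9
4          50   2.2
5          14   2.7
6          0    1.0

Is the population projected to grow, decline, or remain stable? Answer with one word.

growing

lx = nx/n0 = nx/600: 1, 0.59167…, 0.39833…, 0.18333…, 0.08333…, 0.02333…, 0
R0 = Σ lx·mx = 0 + 0 + 0.557667… + 0.531667… + 0.183333… + 0.063… + 0 = 1.335667…
R0 > 1, so the population is growing.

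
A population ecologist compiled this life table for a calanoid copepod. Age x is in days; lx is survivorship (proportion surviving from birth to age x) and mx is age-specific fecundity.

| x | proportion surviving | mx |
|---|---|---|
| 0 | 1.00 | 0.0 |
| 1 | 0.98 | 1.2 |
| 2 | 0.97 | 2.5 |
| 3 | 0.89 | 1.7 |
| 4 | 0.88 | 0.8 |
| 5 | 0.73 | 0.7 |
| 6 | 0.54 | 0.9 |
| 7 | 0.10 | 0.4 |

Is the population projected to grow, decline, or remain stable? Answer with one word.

growing

R0 = Σ lx·mx = 0 + 1.176 + 2.425 + 1.513 + 0.704 + 0.511 + 0.486 + 0.04 = 6.855
R0 > 1, so the population is growing.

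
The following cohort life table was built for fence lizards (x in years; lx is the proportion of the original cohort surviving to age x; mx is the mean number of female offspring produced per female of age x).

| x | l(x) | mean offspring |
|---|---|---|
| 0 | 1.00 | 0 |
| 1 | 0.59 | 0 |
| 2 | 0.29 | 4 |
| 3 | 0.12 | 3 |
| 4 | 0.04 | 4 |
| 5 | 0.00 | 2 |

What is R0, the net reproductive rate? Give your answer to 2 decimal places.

1.68

lx·mx by age: 0, 0, 1.16, 0.36, 0.16, 0
R0 = Σ lx·mx = 1.68 → 1.68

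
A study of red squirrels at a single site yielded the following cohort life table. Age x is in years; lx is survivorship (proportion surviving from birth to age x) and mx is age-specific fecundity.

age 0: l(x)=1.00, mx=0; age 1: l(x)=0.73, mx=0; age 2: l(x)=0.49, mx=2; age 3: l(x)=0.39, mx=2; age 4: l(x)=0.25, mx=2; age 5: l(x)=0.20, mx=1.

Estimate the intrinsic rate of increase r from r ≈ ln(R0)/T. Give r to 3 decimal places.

0.303

R0 = Σ lx·mx = 0 + 0 + 0.98 + 0.78 + 0.5 + 0.2 = 2.46
Σ x·lx·mx = 7.3; T = 7.3/2.46 = 2.96748…
r ≈ ln(R0)/T = ln(2.46)/2.96748… = 0.30334… → 0.303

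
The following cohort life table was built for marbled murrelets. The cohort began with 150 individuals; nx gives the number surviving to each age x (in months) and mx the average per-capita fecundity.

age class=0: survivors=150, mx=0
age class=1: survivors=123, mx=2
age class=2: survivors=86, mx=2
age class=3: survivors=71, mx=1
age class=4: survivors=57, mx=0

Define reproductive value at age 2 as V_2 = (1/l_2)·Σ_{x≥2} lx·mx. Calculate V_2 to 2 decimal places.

2.83

lx = nx/n0 = nx/150: 1, 0.82, 0.57333…, 0.47333…, 0.38
lx·mx for x ≥ 2: 1.146667…, 0.473333…, 0 → sum = 1.62…
V_2 = 1.62… / l_2 = 1.62… / 0.573333… = 2.825581… → 2.83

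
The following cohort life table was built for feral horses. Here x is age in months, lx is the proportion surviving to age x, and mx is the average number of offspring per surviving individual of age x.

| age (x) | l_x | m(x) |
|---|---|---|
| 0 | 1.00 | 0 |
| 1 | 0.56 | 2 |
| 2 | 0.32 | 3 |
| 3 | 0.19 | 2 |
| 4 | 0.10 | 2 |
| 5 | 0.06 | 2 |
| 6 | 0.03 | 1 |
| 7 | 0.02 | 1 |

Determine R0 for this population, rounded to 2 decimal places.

2.83

lx·mx by age: 0, 1.12, 0.96, 0.38, 0.2, 0.12, 0.03, 0.02
R0 = Σ lx·mx = 2.83 → 2.83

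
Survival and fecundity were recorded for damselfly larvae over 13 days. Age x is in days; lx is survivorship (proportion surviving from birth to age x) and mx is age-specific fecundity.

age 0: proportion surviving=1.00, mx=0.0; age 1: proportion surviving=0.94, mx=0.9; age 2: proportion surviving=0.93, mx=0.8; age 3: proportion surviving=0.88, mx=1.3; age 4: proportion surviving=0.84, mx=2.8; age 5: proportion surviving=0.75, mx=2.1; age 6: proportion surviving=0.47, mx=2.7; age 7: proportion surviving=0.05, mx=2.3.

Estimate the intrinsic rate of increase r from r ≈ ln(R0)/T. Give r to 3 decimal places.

0.533

R0 = Σ lx·mx = 0 + 0.846 + 0.744 + 1.144 + 2.352 + 1.575 + 1.269 + 0.115 = 8.045
Σ x·lx·mx = 31.468; T = 31.468/8.045 = 3.9115…
r ≈ ln(R0)/T = ln(8.045)/3.9115… = 0.53306… → 0.533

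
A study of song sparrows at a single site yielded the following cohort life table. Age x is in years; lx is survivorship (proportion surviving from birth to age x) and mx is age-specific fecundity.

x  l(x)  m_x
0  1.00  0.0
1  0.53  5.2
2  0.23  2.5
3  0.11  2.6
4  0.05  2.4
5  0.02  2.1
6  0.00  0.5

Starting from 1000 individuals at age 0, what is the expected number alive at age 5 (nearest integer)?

20

Expected survivors = N0 · l_5 = 1000 × 0.02 = 20 → 20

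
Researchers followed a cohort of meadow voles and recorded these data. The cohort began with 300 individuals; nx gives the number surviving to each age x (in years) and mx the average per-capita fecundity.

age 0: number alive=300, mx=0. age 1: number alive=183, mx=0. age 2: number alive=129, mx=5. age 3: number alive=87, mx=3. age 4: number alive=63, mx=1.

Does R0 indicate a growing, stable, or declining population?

lx = nx/n0 = nx/300: 1, 0.61, 0.43, 0.29, 0.21
R0 = Σ lx·mx = 0 + 0 + 2.15 + 0.87 + 0.21 = 3.23
R0 > 1, so the population is growing.

growing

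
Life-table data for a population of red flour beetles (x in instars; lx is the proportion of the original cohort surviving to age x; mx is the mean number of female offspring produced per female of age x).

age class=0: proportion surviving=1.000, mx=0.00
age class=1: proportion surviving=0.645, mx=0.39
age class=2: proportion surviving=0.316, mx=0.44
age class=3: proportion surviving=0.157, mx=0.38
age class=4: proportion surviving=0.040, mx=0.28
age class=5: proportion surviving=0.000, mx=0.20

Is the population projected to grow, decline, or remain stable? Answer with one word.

R0 = Σ lx·mx = 0 + 0.25155 + 0.13904 + 0.05966 + 0.0112 + 0 = 0.46145
R0 < 1, so the population is declining.

declining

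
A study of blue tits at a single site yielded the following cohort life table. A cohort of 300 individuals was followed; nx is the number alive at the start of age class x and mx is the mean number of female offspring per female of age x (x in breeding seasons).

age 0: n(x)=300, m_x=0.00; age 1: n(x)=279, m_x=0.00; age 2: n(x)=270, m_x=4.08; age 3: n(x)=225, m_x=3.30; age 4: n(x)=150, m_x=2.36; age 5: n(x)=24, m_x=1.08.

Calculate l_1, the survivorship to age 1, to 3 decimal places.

0.930

l_1 = n_1/n_0 = 279/300 = 0.93 → 0.930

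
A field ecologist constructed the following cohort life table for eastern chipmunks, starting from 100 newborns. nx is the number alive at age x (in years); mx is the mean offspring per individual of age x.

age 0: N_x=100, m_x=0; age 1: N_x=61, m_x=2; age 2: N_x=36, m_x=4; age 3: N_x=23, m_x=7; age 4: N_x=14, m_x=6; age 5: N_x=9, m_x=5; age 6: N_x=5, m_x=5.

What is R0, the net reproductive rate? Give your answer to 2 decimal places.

5.81

lx = nx/n0 = nx/100: 1, 0.61, 0.36, 0.23, 0.14, 0.09, 0.05
lx·mx by age: 0, 1.22, 1.44, 1.61, 0.84, 0.45, 0.25
R0 = Σ lx·mx = 5.81 → 5.81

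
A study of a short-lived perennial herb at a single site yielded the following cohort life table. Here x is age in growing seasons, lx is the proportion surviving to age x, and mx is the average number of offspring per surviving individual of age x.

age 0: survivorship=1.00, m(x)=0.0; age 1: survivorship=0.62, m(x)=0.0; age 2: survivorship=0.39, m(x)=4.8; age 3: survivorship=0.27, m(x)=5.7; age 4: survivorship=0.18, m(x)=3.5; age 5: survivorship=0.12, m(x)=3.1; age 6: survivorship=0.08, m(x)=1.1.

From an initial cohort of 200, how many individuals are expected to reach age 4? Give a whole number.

Expected survivors = N0 · l_4 = 200 × 0.18 = 36 → 36

36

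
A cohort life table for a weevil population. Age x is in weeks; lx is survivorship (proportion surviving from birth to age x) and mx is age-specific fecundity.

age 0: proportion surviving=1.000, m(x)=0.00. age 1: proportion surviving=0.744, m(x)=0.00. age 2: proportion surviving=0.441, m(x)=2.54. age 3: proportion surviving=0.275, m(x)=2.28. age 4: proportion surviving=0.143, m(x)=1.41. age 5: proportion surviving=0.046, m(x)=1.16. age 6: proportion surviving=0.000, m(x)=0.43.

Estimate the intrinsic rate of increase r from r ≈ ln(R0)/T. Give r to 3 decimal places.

0.268

R0 = Σ lx·mx = 0 + 0 + 1.12014 + 0.627 + 0.20163 + 0.05336 + 0 = 2.00213
Σ x·lx·mx = 5.1946; T = 5.1946/2.00213 = 2.59454…
r ≈ ln(R0)/T = ln(2.00213)/2.59454… = 0.26757… → 0.268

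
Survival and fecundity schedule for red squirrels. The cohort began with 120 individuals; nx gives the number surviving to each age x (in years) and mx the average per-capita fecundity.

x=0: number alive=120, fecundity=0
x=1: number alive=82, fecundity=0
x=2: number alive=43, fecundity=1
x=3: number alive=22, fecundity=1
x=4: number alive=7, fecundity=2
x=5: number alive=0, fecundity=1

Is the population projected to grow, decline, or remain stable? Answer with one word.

lx = nx/n0 = nx/120: 1, 0.68333…, 0.35833…, 0.18333…, 0.05833…, 0
R0 = Σ lx·mx = 0 + 0 + 0.358333… + 0.183333… + 0.116667… + 0 = 0.658333…
R0 < 1, so the population is declining.

declining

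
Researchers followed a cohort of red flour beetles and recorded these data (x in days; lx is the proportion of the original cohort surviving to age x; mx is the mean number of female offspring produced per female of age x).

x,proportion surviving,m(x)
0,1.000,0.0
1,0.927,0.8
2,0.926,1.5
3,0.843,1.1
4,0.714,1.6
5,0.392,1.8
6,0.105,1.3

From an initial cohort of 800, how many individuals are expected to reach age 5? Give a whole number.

Expected survivors = N0 · l_5 = 800 × 0.392 = 313.6 → 314

314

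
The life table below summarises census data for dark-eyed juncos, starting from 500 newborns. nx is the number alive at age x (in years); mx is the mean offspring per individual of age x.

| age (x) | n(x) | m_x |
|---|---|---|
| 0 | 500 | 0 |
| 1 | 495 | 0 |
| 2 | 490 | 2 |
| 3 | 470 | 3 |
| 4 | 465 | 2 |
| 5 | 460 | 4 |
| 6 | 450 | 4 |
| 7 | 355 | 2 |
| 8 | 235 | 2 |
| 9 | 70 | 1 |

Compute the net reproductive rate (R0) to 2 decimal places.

lx = nx/n0 = nx/500: 1, 0.99, 0.98, 0.94, 0.93, 0.92, 0.9, 0.71, 0.47, 0.14
lx·mx by age: 0, 0, 1.96, 2.82, 1.86, 3.68, 3.6, 1.42, 0.94, 0.14
R0 = Σ lx·mx = 16.42 → 16.42

16.42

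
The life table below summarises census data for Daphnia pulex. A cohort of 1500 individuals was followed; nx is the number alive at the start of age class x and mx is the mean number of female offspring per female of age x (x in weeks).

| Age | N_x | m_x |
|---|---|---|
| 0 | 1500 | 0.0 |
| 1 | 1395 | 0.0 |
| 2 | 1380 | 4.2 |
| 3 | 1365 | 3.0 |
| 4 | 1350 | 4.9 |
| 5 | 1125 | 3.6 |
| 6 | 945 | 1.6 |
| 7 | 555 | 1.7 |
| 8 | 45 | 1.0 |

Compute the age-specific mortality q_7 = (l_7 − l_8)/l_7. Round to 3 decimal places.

lx = nx/n0 = nx/1500: 1, 0.93, 0.92, 0.91, 0.9, 0.75, 0.63, 0.37, 0.03
q_7 = (l_7 − l_8) / l_7 = (0.37 − 0.03) / 0.37
     = 0.34 / 0.37 = 0.918919… → 0.919

0.919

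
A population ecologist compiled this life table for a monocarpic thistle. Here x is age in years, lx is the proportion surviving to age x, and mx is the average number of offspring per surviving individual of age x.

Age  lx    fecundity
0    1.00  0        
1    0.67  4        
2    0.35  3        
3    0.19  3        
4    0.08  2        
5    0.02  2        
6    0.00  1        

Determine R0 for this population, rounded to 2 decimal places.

4.50

lx·mx by age: 0, 2.68, 1.05, 0.57, 0.16, 0.04, 0
R0 = Σ lx·mx = 4.5 → 4.50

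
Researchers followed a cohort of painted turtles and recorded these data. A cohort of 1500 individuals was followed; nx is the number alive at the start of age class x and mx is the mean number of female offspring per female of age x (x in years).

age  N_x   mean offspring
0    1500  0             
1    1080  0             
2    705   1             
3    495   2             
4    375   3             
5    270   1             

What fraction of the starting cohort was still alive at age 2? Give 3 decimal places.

0.470

l_2 = n_2/n_0 = 705/1500 = 0.47 → 0.470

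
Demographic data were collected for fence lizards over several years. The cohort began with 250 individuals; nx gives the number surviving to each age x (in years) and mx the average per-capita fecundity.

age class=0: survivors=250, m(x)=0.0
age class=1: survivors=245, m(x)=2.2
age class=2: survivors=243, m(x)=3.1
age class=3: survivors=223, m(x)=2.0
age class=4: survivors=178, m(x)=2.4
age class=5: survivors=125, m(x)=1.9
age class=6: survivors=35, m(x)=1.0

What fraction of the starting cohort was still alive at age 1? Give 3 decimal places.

l_1 = n_1/n_0 = 245/250 = 0.98 → 0.980

0.980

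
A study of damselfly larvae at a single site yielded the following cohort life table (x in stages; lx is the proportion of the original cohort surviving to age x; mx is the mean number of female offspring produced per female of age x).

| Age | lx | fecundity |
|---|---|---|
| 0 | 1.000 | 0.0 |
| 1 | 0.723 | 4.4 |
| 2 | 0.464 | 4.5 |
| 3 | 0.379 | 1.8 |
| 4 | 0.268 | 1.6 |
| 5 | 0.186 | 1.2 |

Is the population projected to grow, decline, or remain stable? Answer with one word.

R0 = Σ lx·mx = 0 + 3.1812 + 2.088 + 0.6822 + 0.4288 + 0.2232 = 6.6034
R0 > 1, so the population is growing.

growing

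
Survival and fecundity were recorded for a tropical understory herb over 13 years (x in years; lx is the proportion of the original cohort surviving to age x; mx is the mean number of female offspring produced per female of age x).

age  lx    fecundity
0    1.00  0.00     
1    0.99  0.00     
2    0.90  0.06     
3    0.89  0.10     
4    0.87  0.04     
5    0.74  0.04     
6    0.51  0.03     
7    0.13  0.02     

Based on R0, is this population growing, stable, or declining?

declining

R0 = Σ lx·mx = 0 + 0 + 0.054 + 0.089 + 0.0348 + 0.0296 + 0.0153 + 0.0026 = 0.2253
R0 < 1, so the population is declining.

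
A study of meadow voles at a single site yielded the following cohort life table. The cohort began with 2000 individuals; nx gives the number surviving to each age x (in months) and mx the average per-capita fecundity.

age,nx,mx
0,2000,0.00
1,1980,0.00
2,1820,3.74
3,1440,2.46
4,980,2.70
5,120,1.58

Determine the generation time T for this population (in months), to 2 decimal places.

lx = nx/n0 = nx/2000: 1, 0.99, 0.91, 0.72, 0.49, 0.06
lx·mx: 0, 0, 3.4034, 1.7712, 1.323, 0.0948 → R0 = 6.5924
x·lx·mx: 0, 0, 6.8068, 5.3136, 5.292, 0.474 → Σ = 17.8864
T = 17.8864 / 6.5924 = 2.713185… → 2.71

2.71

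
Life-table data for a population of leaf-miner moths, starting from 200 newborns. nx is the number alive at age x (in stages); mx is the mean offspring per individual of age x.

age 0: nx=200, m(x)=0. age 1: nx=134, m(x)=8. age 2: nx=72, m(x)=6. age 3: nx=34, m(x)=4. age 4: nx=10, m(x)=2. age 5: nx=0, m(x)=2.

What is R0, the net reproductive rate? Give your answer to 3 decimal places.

lx = nx/n0 = nx/200: 1, 0.67, 0.36, 0.17, 0.05, 0
lx·mx by age: 0, 5.36, 2.16, 0.68, 0.1, 0
R0 = Σ lx·mx = 8.3 → 8.300

8.300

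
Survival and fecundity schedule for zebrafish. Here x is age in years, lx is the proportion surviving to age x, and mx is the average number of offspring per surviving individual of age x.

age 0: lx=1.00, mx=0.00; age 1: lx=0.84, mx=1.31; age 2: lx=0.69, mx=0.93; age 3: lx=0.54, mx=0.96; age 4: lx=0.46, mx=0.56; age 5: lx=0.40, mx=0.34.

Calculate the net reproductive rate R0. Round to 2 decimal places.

2.65

lx·mx by age: 0, 1.1004, 0.6417, 0.5184, 0.2576, 0.136
R0 = Σ lx·mx = 2.6541 → 2.65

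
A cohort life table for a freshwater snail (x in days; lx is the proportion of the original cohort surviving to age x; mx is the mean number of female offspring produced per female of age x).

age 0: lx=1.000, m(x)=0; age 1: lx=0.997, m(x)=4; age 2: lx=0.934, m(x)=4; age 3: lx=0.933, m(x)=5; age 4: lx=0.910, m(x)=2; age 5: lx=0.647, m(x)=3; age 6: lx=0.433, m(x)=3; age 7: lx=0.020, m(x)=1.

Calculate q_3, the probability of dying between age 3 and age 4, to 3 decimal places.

0.025

q_3 = (l_3 − l_4) / l_3 = (0.933 − 0.91) / 0.933
     = 0.023 / 0.933 = 0.024652… → 0.025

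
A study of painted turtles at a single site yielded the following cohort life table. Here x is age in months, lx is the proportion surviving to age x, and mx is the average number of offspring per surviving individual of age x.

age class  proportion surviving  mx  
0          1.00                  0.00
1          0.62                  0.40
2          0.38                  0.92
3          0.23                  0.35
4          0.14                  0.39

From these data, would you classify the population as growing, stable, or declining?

R0 = Σ lx·mx = 0 + 0.248 + 0.3496 + 0.0805 + 0.0546 = 0.7327
R0 < 1, so the population is declining.

declining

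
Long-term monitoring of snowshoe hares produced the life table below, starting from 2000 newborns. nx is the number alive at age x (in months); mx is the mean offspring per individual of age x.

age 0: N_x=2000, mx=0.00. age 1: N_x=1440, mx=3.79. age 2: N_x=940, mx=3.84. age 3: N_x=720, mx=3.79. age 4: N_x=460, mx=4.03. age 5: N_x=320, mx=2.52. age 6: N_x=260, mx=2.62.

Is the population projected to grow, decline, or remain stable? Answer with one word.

growing

lx = nx/n0 = nx/2000: 1, 0.72, 0.47, 0.36, 0.23, 0.16, 0.13
R0 = Σ lx·mx = 0 + 2.7288 + 1.8048 + 1.3644 + 0.9269 + 0.4032 + 0.3406 = 7.5687
R0 > 1, so the population is growing.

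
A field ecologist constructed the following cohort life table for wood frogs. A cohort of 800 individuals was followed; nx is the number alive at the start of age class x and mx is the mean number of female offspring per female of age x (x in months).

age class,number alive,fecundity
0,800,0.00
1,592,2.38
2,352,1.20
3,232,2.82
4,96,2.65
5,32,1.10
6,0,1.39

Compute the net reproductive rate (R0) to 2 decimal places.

3.47

lx = nx/n0 = nx/800: 1, 0.74, 0.44, 0.29, 0.12, 0.04, 0
lx·mx by age: 0, 1.7612, 0.528, 0.8178, 0.318, 0.044, 0
R0 = Σ lx·mx = 3.469 → 3.47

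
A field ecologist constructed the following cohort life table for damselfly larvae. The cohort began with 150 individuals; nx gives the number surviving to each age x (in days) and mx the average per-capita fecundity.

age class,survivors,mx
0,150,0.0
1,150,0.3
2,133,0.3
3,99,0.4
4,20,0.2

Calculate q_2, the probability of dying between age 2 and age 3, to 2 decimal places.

lx = nx/n0 = nx/150: 1, 1, 0.88667…, 0.66, 0.13333…
q_2 = (l_2 − l_3) / l_2 = (0.886667… − 0.66) / 0.886667…
     = 0.226667… / 0.886667… = 0.255639… → 0.26

0.26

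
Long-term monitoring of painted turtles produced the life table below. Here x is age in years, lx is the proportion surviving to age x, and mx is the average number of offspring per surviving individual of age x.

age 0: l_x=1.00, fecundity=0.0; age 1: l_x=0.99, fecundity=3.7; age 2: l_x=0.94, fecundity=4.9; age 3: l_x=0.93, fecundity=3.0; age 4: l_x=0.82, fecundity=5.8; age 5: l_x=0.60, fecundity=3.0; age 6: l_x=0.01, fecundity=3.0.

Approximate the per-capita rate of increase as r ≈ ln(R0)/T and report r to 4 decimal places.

R0 = Σ lx·mx = 0 + 3.663 + 4.606 + 2.79 + 4.756 + 1.8 + 0.03 = 17.645
Σ x·lx·mx = 49.449; T = 49.449/17.645 = 2.80244…
r ≈ ln(R0)/T = ln(17.645)/2.80244… = 1.02427… → 1.0243

1.0243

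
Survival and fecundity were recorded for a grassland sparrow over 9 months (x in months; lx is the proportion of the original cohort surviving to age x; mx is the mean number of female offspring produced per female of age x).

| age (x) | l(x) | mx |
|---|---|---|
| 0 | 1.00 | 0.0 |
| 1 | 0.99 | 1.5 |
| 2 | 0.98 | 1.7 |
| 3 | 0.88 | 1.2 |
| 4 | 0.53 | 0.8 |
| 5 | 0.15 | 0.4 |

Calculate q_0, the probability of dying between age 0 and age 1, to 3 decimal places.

0.010

q_0 = (l_0 − l_1) / l_0 = (1 − 0.99) / 1
     = 0.01 / 1 = 0.01 → 0.010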